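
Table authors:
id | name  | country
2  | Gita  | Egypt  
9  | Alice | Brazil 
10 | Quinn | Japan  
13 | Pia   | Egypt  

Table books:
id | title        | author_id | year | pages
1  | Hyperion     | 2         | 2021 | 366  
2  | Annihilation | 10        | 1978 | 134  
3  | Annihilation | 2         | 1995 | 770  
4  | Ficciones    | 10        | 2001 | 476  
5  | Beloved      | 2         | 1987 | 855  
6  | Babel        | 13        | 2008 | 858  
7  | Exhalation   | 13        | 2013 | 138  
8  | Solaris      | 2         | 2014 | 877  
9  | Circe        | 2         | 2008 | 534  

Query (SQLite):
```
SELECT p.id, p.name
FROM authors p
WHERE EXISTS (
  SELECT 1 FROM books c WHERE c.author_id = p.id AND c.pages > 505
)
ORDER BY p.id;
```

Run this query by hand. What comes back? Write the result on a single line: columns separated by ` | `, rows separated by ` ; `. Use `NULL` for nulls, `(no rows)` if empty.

For each authors row, check whether any books with matching author_id has pages > 505.
Keep rows where that is true.

2 | Gita ; 13 | Pia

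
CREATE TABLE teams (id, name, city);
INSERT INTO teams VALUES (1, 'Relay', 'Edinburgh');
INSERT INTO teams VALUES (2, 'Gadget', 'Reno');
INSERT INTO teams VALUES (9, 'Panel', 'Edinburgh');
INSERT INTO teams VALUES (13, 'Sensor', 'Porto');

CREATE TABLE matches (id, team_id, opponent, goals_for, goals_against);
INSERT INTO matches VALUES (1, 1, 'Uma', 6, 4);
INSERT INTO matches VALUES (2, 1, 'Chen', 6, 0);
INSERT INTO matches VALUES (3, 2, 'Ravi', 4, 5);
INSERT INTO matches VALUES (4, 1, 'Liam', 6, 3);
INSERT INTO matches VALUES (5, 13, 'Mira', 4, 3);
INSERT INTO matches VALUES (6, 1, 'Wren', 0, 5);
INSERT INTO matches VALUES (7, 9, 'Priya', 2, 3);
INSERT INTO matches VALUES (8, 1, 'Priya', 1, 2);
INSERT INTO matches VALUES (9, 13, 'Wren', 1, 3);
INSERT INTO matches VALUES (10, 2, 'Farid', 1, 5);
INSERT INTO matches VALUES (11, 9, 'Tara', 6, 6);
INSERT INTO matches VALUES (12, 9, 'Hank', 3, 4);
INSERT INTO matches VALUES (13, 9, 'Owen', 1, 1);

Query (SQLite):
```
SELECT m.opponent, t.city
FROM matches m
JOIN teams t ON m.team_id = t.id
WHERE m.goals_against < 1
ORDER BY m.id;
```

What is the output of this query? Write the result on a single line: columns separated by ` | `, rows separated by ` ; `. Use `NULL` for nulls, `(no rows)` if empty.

Chen | Edinburgh

Each matches row matches the teams row where team_id = teams.id.
Then keep rows with m.goals_against < 1.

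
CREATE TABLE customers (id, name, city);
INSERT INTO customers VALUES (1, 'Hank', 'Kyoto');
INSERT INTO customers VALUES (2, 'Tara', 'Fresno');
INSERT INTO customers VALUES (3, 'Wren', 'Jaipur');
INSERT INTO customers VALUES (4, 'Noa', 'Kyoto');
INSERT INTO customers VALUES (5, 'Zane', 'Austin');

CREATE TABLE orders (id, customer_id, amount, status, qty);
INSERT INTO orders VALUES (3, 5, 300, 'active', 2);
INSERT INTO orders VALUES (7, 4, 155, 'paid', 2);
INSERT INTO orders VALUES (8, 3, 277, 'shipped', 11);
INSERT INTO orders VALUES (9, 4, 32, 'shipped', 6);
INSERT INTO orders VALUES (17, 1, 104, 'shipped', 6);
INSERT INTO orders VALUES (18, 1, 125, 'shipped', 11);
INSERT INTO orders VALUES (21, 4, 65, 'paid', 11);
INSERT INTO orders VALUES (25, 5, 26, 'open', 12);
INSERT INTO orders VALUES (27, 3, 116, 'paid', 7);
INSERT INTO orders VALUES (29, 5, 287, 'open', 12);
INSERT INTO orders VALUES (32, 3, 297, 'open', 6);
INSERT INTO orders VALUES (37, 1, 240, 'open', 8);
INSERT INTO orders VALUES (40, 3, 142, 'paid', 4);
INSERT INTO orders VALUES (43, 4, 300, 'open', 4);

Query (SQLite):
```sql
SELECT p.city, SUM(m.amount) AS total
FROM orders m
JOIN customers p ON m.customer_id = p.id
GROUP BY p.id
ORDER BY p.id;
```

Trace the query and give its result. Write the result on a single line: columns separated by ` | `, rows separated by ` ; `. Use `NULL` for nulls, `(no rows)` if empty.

Kyoto | 469 ; Jaipur | 832 ; Kyoto | 552 ; Austin | 613

Join each orders row to its customers via customer_id.
Group joined rows by customers.id; compute SUM(m.amount) per group.
  1: ids {17, 18, 37} → SUM(m.amount)=469
  3: ids {8, 27, 32, 40} → SUM(m.amount)=832
  4: ids {7, 9, 21, 43} → SUM(m.amount)=552
  5: ids {3, 25, 29} → SUM(m.amount)=613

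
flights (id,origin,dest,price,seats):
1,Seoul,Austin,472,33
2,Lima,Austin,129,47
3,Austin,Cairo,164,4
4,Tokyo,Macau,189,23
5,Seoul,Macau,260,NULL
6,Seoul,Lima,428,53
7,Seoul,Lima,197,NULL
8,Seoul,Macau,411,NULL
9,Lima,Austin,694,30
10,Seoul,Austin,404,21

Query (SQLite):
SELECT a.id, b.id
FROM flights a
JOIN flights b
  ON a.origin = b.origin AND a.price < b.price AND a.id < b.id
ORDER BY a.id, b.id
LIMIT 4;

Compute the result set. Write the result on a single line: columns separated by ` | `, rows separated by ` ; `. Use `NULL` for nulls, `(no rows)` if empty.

Pairs (a,b) with same origin, a.price < b.price, a.id < b.id.
origin groups: Austin:{3} Lima:{2,9} Seoul:{1,5,6,7,8,10} Tokyo:{4}
Ordered by (a.id, b.id); first 4.

2 | 9 ; 5 | 6 ; 5 | 8 ; 5 | 10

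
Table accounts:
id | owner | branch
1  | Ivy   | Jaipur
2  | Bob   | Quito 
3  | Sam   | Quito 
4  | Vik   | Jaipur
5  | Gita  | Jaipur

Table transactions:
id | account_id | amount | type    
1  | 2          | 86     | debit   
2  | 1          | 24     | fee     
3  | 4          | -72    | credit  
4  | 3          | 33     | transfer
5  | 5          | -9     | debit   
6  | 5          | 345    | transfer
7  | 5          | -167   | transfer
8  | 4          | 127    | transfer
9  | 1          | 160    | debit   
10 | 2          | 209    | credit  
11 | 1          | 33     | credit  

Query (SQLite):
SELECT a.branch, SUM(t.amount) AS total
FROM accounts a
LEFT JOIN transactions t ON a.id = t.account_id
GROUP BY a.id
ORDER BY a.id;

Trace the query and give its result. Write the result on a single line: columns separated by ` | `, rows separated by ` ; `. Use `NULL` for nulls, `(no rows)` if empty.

LEFT JOIN keeps every accounts row; unmatched ones get NULL for transactions columns.
Group by accounts.id and compute SUM(t.amount). SUM over an all-NULL group is NULL.
  1: ids {2, 9, 11} → SUM(t.amount)=217
  2: ids {1, 10} → SUM(t.amount)=295
  3: ids {4} → SUM(t.amount)=33
  4: ids {3, 8} → SUM(t.amount)=55
  5: ids {5, 6, 7} → SUM(t.amount)=169

Jaipur | 217 ; Quito | 295 ; Quito | 33 ; Jaipur | 55 ; Jaipur | 169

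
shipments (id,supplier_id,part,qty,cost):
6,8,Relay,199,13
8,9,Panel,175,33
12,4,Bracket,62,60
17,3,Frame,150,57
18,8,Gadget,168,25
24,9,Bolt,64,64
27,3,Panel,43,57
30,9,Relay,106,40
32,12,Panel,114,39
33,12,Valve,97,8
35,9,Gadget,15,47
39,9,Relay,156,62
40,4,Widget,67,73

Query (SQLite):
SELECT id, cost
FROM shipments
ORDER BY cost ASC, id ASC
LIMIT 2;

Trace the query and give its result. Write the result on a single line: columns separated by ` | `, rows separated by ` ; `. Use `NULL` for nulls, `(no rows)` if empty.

Sort by cost asc, tiebreak id asc: (8, id=33), (13, id=6), (25, id=18), (33, id=8), (39, id=32) …. Take first 2.

33 | 8 ; 6 | 13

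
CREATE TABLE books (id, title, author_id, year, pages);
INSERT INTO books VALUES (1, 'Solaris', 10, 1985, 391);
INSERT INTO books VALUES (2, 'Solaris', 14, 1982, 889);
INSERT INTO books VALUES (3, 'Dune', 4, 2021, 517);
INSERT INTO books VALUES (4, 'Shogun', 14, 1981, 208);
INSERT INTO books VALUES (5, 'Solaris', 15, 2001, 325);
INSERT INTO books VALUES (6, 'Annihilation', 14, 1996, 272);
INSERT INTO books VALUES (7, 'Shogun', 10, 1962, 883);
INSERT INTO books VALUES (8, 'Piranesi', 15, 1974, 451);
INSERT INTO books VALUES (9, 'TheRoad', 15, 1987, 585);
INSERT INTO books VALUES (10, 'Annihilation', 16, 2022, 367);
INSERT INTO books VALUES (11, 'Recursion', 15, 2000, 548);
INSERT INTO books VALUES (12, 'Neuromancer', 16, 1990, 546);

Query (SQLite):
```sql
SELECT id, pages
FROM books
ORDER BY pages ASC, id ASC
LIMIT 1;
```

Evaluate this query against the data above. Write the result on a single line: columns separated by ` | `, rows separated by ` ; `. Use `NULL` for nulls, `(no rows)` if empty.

4 | 208

Sort by pages asc, tiebreak id asc: (208, id=4), (272, id=6), (325, id=5), (367, id=10) …. Take first 1.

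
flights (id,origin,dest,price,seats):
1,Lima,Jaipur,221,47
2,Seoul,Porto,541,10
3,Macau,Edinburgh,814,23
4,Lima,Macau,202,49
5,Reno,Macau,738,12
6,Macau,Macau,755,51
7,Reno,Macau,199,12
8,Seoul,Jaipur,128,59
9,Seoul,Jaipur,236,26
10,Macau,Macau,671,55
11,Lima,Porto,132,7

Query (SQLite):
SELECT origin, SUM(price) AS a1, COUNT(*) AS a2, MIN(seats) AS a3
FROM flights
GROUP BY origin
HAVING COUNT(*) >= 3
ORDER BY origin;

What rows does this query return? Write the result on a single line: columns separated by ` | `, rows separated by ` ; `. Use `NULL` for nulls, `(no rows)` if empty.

Group flights by origin.
Per group compute: SUM(price), COUNT(*), MIN(seats).
HAVING: drop groups with fewer than 3 rows.
  Lima: ids {1, 4, 11} → SUM(price)=555, COUNT(*)=3, MIN(seats)=7
  Macau: ids {3, 6, 10} → SUM(price)=2240, COUNT(*)=3, MIN(seats)=23
  Reno: ids {5, 7} → SUM(price)=937, COUNT(*)=2, MIN(seats)=12
  Seoul: ids {2, 8, 9} → SUM(price)=905, COUNT(*)=3, MIN(seats)=10

Lima | 555 | 3 | 7 ; Macau | 2240 | 3 | 23 ; Seoul | 905 | 3 | 10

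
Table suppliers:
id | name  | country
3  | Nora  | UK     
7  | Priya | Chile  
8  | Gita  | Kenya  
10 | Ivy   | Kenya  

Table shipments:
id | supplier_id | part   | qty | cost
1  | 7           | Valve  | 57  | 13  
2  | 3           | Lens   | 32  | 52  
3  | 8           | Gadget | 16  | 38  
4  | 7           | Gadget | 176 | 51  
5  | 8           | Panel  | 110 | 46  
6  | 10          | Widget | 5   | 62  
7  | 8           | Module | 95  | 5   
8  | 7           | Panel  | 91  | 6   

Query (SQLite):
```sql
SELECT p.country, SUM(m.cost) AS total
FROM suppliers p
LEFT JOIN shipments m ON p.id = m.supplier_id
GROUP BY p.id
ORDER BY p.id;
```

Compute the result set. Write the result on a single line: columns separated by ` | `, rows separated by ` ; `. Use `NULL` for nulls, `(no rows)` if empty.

UK | 52 ; Chile | 70 ; Kenya | 89 ; Kenya | 62

LEFT JOIN keeps every suppliers row; unmatched ones get NULL for shipments columns.
Group by suppliers.id and compute SUM(m.cost). SUM over an all-NULL group is NULL.
  3: ids {2} → SUM(m.cost)=52
  7: ids {1, 4, 8} → SUM(m.cost)=70
  8: ids {3, 5, 7} → SUM(m.cost)=89
  10: ids {6} → SUM(m.cost)=62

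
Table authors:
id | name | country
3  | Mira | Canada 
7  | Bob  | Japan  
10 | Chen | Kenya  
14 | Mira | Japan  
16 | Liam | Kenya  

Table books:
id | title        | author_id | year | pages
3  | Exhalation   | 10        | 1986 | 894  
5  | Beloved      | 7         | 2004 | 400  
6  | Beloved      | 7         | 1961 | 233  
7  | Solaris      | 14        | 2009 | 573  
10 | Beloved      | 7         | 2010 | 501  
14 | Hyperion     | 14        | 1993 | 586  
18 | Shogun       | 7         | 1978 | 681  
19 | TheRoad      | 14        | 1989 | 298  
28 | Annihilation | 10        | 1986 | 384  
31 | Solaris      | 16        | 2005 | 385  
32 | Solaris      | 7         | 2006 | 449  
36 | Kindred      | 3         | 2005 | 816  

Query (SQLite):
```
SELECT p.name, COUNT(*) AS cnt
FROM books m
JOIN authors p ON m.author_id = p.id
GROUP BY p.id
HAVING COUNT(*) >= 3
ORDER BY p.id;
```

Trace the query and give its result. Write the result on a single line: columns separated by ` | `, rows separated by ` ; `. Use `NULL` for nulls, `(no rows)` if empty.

Bob | 5 ; Mira | 3

Join each books row to its authors via author_id.
Group joined rows by authors.id; compute COUNT(*) per group.
HAVING: keep groups with count ≥ 3.
  3: ids {36} → COUNT(*)=1
  7: ids {5, 6, 10, 18, 32} → COUNT(*)=5
  10: ids {3, 28} → COUNT(*)=2
  14: ids {7, 14, 19} → COUNT(*)=3
  16: ids {31} → COUNT(*)=1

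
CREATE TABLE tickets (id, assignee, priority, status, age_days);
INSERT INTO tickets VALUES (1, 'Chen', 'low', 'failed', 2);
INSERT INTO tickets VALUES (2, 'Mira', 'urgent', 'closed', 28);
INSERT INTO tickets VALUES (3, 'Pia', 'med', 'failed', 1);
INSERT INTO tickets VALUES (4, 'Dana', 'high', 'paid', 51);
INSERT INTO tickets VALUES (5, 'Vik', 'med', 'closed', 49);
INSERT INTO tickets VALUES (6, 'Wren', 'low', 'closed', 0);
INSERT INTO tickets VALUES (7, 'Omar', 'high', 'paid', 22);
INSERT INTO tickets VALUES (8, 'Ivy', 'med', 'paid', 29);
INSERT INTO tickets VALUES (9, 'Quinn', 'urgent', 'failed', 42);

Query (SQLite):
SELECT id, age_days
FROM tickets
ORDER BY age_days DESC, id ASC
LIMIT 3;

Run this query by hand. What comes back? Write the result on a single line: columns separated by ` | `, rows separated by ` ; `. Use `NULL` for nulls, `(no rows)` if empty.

Sort by age_days desc, tiebreak id asc: (51, id=4), (49, id=5), (42, id=9), (29, id=8), (28, id=2), (22, id=7) …. Take first 3.

4 | 51 ; 5 | 49 ; 9 | 42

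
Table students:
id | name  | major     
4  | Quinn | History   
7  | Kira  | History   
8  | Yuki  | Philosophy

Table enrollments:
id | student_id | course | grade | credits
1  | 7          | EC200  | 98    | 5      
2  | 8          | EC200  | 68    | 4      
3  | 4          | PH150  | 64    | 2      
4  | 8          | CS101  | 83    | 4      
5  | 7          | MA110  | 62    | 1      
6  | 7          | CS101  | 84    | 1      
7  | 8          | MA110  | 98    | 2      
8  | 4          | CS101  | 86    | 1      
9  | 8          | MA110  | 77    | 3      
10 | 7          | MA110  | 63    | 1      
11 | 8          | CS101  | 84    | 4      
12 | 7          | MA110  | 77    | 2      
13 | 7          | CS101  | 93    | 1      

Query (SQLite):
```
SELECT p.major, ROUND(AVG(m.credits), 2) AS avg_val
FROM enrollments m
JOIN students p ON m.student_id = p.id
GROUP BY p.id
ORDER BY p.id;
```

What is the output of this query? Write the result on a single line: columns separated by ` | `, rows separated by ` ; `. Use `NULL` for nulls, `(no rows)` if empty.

History | 1.5 ; History | 1.83 ; Philosophy | 3.4

Join each enrollments row to its students via student_id.
Group joined rows by students.id; compute ROUND(AVG(m.credits), 2) per group.
  4: ids {3, 8} → ROUND(AVG(m.credits), 2)=1.5
  7: ids {1, 5, 6, 10, 12, 13} → ROUND(AVG(m.credits), 2)=1.83
  8: ids {2, 4, 7, 9, 11} → ROUND(AVG(m.credits), 2)=3.4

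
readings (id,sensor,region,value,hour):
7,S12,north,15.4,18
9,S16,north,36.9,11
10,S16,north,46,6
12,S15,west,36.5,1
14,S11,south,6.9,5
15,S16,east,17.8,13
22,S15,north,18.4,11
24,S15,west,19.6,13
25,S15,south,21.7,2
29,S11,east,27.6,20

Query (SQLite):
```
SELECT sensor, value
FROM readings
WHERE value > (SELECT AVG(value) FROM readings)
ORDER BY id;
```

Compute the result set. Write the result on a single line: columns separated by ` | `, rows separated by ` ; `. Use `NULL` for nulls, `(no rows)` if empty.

S16 | 36.9 ; S16 | 46 ; S15 | 36.5 ; S11 | 27.6

Scalar subquery: AVG(value) over all readings rows = 24.68.
Keep rows where value > that value.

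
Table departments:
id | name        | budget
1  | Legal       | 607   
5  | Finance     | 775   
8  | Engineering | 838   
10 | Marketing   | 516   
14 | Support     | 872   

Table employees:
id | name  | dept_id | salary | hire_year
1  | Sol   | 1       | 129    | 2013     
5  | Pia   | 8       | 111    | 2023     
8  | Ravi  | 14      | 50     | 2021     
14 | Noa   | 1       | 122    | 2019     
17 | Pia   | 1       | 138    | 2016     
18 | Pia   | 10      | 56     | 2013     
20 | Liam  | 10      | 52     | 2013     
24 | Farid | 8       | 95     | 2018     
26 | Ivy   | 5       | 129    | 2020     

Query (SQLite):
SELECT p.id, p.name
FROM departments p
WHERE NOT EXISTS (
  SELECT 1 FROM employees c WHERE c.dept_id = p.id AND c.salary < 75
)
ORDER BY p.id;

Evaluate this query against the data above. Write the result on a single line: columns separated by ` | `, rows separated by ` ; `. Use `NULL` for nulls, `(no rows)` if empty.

1 | Legal ; 5 | Finance ; 8 | Engineering

For each departments row, check whether any employees with matching dept_id has salary < 75.
Keep rows where that is false.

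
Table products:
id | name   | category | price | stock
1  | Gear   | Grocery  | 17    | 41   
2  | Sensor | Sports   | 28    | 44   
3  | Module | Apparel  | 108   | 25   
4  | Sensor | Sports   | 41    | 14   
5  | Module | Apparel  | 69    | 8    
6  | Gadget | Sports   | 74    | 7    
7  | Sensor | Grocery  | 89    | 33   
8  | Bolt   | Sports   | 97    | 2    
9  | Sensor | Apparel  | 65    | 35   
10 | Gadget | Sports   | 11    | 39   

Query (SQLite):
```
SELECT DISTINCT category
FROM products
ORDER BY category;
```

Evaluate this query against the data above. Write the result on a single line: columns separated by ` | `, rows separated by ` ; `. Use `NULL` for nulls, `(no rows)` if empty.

Collect distinct category values from products.

Apparel ; Grocery ; Sports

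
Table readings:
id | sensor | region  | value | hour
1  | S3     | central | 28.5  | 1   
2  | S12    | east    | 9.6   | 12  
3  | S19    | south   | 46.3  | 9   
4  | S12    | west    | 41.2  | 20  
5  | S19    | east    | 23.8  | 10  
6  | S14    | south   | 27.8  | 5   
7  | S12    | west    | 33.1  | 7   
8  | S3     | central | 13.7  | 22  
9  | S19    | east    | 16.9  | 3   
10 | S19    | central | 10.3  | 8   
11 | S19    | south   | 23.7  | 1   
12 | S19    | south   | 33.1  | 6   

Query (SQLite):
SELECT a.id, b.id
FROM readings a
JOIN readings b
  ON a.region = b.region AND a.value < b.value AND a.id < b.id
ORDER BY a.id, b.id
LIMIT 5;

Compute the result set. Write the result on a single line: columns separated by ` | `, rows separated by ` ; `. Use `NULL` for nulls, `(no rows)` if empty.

2 | 5 ; 2 | 9 ; 6 | 12 ; 11 | 12

Pairs (a,b) with same region, a.value < b.value, a.id < b.id.
region groups: central:{1,8,10} east:{2,5,9} south:{3,6,11,12} west:{4,7}
Ordered by (a.id, b.id); first 5.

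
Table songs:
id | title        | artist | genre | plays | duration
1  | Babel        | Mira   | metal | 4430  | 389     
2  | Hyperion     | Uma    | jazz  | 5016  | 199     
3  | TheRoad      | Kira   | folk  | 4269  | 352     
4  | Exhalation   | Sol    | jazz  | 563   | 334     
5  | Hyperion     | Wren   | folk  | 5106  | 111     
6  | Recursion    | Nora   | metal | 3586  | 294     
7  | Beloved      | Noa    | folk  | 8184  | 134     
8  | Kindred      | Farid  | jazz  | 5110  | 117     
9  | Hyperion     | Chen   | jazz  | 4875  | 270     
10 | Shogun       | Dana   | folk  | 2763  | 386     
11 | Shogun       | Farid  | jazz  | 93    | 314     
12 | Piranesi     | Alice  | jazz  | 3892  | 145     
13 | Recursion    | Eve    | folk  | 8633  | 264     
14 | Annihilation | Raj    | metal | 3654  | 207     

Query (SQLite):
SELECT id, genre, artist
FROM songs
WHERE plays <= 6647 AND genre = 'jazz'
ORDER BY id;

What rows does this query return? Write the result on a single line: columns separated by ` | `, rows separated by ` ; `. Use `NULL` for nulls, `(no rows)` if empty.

2 | jazz | Uma ; 4 | jazz | Sol ; 8 | jazz | Farid ; 9 | jazz | Chen ; 11 | jazz | Farid ; 12 | jazz | Alice

plays <= 6647: ids {1, 2, 3, 4, 5, 6, 8, 9, 10, 11, 12, 14}
genre = 'jazz': ids {2, 4, 8, 9, 11, 12}
Combine with AND.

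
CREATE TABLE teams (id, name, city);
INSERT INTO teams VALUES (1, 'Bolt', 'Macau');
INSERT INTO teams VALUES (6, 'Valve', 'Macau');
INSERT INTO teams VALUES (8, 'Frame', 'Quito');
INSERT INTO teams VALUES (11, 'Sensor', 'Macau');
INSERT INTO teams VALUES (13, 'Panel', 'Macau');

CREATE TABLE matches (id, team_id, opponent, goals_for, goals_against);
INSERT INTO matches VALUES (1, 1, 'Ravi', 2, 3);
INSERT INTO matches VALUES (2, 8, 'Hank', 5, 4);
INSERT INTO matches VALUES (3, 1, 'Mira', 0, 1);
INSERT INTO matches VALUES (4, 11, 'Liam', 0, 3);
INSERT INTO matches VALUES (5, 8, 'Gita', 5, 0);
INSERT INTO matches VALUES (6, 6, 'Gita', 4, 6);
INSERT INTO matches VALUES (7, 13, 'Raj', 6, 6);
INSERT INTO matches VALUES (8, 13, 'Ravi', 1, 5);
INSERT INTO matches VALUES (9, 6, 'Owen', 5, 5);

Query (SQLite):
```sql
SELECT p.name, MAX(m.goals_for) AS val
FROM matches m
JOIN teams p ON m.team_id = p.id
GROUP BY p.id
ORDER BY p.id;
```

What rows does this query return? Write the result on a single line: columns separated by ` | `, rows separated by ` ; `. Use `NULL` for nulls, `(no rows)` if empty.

Bolt | 2 ; Valve | 5 ; Frame | 5 ; Sensor | 0 ; Panel | 6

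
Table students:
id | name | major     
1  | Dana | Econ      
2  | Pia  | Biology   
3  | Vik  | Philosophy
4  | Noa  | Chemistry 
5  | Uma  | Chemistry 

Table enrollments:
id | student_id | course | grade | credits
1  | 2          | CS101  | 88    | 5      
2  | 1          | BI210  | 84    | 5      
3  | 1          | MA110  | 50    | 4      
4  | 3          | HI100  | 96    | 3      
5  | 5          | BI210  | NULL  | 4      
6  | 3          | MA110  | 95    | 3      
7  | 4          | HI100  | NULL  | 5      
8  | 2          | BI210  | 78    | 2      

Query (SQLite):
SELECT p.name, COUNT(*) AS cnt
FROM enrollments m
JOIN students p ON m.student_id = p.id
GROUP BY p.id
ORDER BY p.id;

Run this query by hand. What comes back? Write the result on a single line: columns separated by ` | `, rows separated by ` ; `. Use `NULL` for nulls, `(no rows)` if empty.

Dana | 2 ; Pia | 2 ; Vik | 2 ; Noa | 1 ; Uma | 1

Join each enrollments row to its students via student_id.
Group joined rows by students.id; compute COUNT(*) per group.
  1: ids {2, 3} → COUNT(*)=2
  2: ids {1, 8} → COUNT(*)=2
  3: ids {4, 6} → COUNT(*)=2
  4: ids {7} → COUNT(*)=1
  5: ids {5} → COUNT(*)=1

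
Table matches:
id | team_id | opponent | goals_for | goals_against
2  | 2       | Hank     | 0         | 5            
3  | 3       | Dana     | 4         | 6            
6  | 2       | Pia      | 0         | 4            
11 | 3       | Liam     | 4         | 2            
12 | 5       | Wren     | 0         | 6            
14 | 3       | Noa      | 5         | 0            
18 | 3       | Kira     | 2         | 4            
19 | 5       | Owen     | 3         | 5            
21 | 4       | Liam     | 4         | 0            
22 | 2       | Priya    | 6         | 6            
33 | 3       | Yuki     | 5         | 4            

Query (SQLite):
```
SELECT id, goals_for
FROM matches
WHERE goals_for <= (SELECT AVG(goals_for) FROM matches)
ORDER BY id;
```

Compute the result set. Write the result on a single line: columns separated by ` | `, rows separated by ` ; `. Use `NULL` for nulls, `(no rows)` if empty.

Scalar subquery: AVG(goals_for) over all matches rows = 3.0.
Keep rows where goals_for <= that value.

2 | 0 ; 6 | 0 ; 12 | 0 ; 18 | 2 ; 19 | 3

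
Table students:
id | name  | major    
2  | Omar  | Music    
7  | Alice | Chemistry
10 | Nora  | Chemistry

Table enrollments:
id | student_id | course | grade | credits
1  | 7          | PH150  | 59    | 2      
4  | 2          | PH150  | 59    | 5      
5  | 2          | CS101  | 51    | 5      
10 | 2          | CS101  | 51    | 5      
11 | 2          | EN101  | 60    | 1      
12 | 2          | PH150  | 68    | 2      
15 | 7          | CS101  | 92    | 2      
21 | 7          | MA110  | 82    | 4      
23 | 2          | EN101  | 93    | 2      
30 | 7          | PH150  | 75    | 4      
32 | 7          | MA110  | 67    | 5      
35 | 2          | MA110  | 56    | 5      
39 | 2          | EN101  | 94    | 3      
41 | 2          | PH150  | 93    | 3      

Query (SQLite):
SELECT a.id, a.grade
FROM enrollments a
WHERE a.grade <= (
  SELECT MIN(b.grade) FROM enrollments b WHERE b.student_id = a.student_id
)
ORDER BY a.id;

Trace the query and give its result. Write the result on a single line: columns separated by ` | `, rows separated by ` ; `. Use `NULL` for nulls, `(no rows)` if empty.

For each enrollments row a, compute MIN(grade) over rows sharing a.student_id.
Keep row a if a.grade <= that per-group MIN.
  student_id=2: MIN(grade) = 51
  student_id=7: MIN(grade) = 59

1 | 59 ; 5 | 51 ; 10 | 51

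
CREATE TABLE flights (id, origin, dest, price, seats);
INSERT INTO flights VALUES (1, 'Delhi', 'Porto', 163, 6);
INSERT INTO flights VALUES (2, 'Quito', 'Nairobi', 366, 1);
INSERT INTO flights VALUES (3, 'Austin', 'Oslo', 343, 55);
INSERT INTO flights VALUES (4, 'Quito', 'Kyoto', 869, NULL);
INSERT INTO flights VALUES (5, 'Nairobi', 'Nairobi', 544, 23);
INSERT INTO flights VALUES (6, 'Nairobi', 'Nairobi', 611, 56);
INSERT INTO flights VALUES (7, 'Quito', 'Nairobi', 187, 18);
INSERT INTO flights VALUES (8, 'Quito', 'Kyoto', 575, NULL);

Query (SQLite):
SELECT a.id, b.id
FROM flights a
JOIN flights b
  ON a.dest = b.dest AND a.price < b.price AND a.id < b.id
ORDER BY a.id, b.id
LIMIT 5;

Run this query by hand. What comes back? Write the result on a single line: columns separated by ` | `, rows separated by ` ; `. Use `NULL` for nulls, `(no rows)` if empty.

2 | 5 ; 2 | 6 ; 5 | 6

Pairs (a,b) with same dest, a.price < b.price, a.id < b.id.
dest groups: Kyoto:{4,8} Nairobi:{2,5,6,7} Oslo:{3} Porto:{1}
Ordered by (a.id, b.id); first 5.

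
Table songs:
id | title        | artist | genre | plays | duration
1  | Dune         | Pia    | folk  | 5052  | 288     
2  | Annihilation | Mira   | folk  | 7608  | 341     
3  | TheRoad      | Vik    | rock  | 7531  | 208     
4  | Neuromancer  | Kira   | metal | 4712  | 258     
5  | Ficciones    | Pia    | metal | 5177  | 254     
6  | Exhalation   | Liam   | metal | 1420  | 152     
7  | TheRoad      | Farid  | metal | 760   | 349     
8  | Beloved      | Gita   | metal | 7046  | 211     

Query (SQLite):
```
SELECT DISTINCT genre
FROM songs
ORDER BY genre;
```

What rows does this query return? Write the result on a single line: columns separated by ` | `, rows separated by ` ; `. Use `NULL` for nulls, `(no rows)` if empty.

Collect distinct genre values from songs.

folk ; metal ; rock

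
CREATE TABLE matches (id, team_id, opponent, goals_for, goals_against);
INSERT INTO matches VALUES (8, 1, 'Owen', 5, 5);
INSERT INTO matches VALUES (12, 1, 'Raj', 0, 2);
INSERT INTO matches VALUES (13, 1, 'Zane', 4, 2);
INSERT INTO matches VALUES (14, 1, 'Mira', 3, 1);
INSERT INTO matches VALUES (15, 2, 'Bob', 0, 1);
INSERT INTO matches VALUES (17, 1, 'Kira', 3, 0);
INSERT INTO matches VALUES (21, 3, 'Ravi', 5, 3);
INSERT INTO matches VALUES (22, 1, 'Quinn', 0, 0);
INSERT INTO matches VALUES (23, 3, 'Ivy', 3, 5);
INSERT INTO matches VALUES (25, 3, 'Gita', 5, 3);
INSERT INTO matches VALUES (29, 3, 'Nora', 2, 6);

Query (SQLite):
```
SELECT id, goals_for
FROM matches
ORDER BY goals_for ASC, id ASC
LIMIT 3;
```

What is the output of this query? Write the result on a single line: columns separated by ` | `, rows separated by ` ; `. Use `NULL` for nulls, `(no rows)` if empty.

12 | 0 ; 15 | 0 ; 22 | 0

Sort by goals_for asc, tiebreak id asc: (0, id=12), (0, id=15), (0, id=22), (2, id=29), (3, id=14), (3, id=17) …. Take first 3.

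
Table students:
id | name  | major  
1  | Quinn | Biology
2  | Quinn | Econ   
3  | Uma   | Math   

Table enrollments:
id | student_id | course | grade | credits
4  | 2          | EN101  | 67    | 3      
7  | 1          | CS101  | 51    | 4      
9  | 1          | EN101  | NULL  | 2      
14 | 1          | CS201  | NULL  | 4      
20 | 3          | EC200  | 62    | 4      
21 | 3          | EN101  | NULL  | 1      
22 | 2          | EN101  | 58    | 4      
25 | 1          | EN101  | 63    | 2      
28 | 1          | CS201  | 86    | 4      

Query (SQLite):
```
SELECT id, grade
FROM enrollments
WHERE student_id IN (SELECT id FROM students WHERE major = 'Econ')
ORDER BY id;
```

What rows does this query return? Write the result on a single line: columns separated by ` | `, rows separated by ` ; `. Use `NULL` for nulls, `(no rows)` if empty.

Inner query: students.id where major = 'Econ'.
Outer: keep enrollments rows whose student_id is in that set.
Inner query → {2}

4 | 67 ; 22 | 58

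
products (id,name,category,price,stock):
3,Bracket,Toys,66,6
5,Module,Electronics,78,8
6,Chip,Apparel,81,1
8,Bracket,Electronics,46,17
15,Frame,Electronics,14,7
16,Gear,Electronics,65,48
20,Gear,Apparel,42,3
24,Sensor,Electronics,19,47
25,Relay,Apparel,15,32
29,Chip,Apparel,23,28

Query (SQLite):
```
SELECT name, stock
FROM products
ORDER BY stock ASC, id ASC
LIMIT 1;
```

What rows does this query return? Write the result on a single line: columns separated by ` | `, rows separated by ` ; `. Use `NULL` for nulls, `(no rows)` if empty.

Chip | 1

Sort by stock asc, tiebreak id asc: (1, id=6), (3, id=20), (6, id=3), (7, id=15) …. Take first 1.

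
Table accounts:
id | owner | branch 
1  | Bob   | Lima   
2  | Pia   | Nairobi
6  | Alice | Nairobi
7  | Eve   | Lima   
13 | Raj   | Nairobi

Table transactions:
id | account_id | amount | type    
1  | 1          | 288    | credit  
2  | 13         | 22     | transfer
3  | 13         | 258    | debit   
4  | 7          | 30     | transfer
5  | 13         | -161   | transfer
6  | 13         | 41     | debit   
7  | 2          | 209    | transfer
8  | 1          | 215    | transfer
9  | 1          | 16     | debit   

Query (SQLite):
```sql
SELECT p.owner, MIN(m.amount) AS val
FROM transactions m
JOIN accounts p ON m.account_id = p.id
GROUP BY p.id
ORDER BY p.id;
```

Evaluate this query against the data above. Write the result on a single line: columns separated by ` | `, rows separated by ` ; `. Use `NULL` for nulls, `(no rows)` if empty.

Join each transactions row to its accounts via account_id.
Group joined rows by accounts.id; compute MIN(m.amount) per group.
  1: ids {1, 8, 9} → MIN(m.amount)=16
  2: ids {7} → MIN(m.amount)=209
  7: ids {4} → MIN(m.amount)=30
  13: ids {2, 3, 5, 6} → MIN(m.amount)=-161

Bob | 16 ; Pia | 209 ; Eve | 30 ; Raj | -161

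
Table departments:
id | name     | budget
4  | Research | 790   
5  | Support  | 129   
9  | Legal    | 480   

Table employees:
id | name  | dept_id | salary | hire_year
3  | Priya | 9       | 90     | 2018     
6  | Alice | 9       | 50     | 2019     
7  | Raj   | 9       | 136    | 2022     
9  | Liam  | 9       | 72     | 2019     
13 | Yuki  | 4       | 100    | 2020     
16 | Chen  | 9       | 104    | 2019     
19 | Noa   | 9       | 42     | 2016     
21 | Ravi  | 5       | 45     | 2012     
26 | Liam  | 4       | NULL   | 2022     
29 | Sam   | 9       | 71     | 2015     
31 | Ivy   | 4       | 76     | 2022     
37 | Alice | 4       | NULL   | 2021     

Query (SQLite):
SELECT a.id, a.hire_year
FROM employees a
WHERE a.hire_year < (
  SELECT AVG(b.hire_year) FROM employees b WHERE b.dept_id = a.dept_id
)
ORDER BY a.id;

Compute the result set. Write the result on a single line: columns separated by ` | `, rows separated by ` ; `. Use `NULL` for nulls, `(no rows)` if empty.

3 | 2018 ; 13 | 2020 ; 19 | 2016 ; 29 | 2015 ; 37 | 2021

For each employees row a, compute AVG(hire_year) over rows sharing a.dept_id.
Keep row a if a.hire_year < that per-group AVG.
  dept_id=4: AVG(hire_year) = 2021.25
  dept_id=5: AVG(hire_year) = 2012.0
  dept_id=9: AVG(hire_year) = 2018.285714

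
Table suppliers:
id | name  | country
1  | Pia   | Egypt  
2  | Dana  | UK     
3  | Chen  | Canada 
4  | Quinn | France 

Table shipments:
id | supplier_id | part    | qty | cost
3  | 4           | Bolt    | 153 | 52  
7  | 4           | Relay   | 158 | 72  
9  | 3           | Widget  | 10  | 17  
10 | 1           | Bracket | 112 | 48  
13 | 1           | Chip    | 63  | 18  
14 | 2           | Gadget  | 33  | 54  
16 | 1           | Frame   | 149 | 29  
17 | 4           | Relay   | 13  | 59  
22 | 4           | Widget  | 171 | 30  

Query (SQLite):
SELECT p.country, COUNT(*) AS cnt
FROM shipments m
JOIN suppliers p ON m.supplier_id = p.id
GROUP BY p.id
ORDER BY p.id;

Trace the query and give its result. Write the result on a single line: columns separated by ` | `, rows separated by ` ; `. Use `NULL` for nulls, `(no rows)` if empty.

Egypt | 3 ; UK | 1 ; Canada | 1 ; France | 4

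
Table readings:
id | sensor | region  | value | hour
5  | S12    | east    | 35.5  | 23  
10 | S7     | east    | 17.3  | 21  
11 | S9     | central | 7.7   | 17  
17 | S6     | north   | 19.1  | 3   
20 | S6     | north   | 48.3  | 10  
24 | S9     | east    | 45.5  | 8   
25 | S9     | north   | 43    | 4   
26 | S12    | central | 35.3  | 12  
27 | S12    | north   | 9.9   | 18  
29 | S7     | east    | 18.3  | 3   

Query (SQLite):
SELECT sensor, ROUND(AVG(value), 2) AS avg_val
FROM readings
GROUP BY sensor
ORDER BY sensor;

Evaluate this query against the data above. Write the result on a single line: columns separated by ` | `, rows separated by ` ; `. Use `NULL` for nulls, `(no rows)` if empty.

Partition readings by sensor; compute ROUND(AVG(value), 2) within each group.
  S12: ids {5, 26, 27} → ROUND(AVG(value), 2)=26.9
  S6: ids {17, 20} → ROUND(AVG(value), 2)=33.7
  S7: ids {10, 29} → ROUND(AVG(value), 2)=17.8
  S9: ids {11, 24, 25} → ROUND(AVG(value), 2)=32.07

S12 | 26.9 ; S6 | 33.7 ; S7 | 17.8 ; S9 | 32.07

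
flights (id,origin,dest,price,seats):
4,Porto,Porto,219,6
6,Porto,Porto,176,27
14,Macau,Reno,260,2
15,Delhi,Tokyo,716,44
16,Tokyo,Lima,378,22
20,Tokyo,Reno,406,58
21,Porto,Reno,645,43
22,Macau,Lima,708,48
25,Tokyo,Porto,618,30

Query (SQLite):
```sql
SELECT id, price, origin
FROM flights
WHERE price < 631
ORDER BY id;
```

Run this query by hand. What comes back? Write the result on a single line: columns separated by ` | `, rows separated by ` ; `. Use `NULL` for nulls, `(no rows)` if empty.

price < 631: ids {4, 6, 14, 16, 20, 25}

4 | 219 | Porto ; 6 | 176 | Porto ; 14 | 260 | Macau ; 16 | 378 | Tokyo ; 20 | 406 | Tokyo ; 25 | 618 | Tokyo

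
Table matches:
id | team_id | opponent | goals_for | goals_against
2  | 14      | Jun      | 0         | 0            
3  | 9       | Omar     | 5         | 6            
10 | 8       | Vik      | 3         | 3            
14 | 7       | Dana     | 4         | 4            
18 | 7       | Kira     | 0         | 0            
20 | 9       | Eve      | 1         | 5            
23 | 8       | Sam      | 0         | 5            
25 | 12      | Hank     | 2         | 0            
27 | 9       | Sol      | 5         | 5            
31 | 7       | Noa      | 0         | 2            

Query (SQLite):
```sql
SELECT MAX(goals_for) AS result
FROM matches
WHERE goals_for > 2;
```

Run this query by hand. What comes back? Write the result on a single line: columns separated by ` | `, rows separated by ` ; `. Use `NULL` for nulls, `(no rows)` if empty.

5

Rows where goals_for > 2 → goals_for values: [5, 3, 4, 5].
MAX of non-NULL values = 5.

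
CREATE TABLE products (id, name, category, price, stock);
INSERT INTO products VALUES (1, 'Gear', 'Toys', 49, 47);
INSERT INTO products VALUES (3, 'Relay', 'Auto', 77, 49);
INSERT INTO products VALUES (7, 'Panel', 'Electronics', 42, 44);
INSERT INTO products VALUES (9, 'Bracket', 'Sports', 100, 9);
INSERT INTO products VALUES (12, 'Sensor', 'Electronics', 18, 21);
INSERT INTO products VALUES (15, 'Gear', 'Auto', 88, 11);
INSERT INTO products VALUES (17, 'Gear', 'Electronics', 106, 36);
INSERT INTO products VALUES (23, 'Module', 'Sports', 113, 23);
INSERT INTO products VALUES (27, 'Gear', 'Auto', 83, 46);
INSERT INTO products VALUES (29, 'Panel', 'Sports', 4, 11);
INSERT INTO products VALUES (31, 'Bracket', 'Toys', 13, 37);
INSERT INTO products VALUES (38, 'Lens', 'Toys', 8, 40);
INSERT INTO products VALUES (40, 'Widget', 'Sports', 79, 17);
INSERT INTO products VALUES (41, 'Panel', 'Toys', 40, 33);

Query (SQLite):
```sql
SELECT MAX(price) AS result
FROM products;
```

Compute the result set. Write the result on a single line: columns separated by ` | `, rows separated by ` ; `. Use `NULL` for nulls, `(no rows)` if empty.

113

All price values: [49, 77, 42, 100, 18, 88, 106, 113, 83, 4, 13, 8, 79, 40].
MAX of non-NULL values = 113.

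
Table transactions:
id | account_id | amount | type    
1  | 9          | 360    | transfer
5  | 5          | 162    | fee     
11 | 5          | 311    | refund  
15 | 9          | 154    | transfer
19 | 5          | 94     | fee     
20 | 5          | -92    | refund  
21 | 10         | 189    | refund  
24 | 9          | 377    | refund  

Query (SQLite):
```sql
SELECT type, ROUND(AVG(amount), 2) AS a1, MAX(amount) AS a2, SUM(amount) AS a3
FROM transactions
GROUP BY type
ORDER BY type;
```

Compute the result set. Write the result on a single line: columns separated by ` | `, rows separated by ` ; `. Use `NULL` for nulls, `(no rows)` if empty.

fee | 128 | 162 | 256 ; refund | 196.25 | 377 | 785 ; transfer | 257 | 360 | 514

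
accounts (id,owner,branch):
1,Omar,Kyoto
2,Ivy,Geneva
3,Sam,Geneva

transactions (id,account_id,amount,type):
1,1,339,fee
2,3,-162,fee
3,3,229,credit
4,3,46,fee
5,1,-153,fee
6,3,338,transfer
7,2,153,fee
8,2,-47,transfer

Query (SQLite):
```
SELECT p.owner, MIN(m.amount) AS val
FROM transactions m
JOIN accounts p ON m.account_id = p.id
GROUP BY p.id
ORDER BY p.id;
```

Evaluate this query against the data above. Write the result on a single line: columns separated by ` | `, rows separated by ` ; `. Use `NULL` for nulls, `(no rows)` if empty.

Omar | -153 ; Ivy | -47 ; Sam | -162

Join each transactions row to its accounts via account_id.
Group joined rows by accounts.id; compute MIN(m.amount) per group.
  1: ids {1, 5} → MIN(m.amount)=-153
  2: ids {7, 8} → MIN(m.amount)=-47
  3: ids {2, 3, 4, 6} → MIN(m.amount)=-162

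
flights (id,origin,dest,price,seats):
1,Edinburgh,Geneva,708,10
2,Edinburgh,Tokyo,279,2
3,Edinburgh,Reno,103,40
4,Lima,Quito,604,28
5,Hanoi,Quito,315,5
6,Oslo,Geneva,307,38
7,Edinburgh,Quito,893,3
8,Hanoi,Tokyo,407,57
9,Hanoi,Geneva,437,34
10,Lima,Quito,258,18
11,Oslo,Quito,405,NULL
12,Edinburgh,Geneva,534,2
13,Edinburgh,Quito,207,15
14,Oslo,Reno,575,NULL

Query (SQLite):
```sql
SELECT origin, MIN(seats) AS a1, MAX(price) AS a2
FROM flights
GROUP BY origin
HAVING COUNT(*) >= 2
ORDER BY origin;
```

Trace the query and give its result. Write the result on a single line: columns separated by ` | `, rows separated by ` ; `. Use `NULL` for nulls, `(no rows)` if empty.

Edinburgh | 2 | 893 ; Hanoi | 5 | 437 ; Lima | 18 | 604 ; Oslo | 38 | 575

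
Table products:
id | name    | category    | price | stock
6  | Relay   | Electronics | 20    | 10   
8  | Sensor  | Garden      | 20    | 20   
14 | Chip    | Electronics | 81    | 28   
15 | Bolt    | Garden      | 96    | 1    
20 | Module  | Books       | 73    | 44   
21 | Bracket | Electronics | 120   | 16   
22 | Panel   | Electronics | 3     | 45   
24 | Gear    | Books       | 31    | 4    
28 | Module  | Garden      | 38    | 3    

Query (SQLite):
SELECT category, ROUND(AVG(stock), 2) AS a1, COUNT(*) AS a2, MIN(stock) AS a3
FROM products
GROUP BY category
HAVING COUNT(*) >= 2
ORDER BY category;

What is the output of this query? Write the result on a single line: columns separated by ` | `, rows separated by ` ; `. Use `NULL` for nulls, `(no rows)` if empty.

Group products by category.
Per group compute: ROUND(AVG(stock), 2), COUNT(*), MIN(stock).
HAVING: drop groups with fewer than 2 rows.
  Books: ids {20, 24} → ROUND(AVG(stock), 2)=24, COUNT(*)=2, MIN(stock)=4
  Electronics: ids {6, 14, 21, 22} → ROUND(AVG(stock), 2)=24.75, COUNT(*)=4, MIN(stock)=10
  Garden: ids {8, 15, 28} → ROUND(AVG(stock), 2)=8, COUNT(*)=3, MIN(stock)=1

Books | 24 | 2 | 4 ; Electronics | 24.75 | 4 | 10 ; Garden | 8 | 3 | 1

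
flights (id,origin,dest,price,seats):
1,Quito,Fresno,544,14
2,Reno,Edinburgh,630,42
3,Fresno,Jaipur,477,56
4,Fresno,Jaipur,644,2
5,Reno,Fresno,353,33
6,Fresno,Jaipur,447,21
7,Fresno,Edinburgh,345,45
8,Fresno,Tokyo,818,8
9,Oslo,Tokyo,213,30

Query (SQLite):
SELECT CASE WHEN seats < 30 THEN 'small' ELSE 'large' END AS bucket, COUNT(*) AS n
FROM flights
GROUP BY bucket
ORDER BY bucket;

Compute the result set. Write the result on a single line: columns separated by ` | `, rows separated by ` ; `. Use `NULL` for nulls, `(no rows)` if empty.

large | 5 ; small | 4

Bucket rows by seats < 30 → 'small' else 'large'; count each bucket.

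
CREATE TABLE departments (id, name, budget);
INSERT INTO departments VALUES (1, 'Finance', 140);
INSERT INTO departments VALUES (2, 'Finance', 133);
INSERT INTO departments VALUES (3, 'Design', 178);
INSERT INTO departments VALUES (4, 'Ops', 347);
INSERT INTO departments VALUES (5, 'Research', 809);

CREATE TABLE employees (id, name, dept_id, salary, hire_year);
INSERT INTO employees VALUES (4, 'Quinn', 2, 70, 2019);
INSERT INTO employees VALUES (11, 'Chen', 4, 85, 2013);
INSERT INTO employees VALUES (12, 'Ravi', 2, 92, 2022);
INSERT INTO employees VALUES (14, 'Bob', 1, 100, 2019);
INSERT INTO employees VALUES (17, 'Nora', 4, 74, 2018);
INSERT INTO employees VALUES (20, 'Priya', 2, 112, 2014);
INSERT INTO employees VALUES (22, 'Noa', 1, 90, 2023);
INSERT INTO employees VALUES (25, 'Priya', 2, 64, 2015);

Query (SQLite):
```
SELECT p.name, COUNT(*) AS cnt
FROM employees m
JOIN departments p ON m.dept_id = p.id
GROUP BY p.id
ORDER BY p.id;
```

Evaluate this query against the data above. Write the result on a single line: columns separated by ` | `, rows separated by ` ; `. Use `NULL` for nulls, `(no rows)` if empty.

Finance | 2 ; Finance | 4 ; Ops | 2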